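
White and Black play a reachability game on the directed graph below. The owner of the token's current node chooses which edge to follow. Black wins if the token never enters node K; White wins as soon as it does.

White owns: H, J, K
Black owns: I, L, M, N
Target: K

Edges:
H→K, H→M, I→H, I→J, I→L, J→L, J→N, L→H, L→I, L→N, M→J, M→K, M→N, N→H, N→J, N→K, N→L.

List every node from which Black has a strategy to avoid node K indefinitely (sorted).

A0 = {K}
A1: add {H} — H (White) has H→K.
A2 = A1; e.g. I (Black) can still go to J. Fixed point.
White's attractor = {H, K}; Black avoids the target exactly from the complement.

I, J, L, M, N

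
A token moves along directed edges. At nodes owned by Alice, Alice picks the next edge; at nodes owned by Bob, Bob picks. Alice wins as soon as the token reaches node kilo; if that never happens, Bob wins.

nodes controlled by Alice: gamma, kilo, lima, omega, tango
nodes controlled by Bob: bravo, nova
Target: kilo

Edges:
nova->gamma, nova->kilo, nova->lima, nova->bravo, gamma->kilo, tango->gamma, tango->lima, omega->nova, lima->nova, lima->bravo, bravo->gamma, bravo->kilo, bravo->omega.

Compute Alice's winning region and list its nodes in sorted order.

gamma, kilo, tango

A0 = {kilo}
A1: add {gamma} — gamma (Alice) has gamma→kilo.
A2: add {tango} — tango (Alice) has tango→gamma.
A3 = A2; e.g. nova (Bob) can still go to lima. Fixed point.
Alice's winning region = {gamma, kilo, tango}.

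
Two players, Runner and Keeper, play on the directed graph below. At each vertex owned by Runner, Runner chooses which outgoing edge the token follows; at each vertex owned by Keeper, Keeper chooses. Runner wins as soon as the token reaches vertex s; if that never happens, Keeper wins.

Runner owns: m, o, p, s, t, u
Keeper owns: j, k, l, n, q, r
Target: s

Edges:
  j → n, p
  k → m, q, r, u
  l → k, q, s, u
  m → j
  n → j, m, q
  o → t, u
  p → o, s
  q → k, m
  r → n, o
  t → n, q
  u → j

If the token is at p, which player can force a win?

A0 = {s}
A1: add {p} — p (Runner) has p→s.
A2 = A1; e.g. j (Keeper) can still go to n. Fixed point.
p ∈ A1, so Runner can force the target.

Runner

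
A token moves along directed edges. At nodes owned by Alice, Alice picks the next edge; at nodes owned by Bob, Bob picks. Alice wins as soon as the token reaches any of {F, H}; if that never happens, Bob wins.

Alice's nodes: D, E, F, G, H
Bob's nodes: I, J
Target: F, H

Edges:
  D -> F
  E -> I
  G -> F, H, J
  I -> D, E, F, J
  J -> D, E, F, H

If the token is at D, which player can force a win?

A0 = {F, H}
A1: add {D, G} — D (Alice) has D→F; G (Alice) has G→F.
A2 = A1; e.g. E (Alice) has no edge into A1. Fixed point.
D ∈ A1, so Alice can force the target.

Alice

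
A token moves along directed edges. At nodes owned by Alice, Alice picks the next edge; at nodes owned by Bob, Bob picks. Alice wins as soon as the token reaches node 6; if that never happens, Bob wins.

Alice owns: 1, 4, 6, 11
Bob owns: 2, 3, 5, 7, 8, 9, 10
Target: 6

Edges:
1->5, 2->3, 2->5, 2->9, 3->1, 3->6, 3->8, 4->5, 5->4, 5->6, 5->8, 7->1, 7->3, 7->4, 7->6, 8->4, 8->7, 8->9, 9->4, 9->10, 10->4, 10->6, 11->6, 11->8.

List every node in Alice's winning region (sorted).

A0 = {6}
A1: add {11} — 11 (Alice) has 11→6.
A2 = A1; e.g. 1 (Alice) has no edge into A1. Fixed point.
Alice's winning region = {6, 11}.

6, 11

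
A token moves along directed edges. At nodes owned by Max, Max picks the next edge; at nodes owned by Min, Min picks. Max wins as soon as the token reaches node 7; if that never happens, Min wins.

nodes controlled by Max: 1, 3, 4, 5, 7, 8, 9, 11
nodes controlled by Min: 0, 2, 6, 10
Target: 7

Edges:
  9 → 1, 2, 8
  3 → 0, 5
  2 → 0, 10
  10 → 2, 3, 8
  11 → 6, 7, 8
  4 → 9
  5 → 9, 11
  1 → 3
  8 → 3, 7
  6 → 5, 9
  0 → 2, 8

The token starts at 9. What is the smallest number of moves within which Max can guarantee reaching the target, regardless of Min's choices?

A0 = {7}
A1: add {8, 11} — 8 (Max) has 8→7; 11 (Max) has 11→7.
A2: add {5, 9} — 5 (Max) has 5→11; 9 (Max) has 9→8.
9 enters the attractor at level 2, so Max can force the target in 2 moves from there.

2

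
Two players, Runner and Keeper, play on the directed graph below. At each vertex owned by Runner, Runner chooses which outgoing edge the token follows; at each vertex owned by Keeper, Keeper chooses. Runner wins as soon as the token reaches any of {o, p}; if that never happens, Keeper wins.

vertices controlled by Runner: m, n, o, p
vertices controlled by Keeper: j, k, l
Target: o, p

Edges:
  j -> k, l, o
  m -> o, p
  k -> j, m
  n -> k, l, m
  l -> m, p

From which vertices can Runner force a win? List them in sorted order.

A0 = {o, p}
A1: add {m} — m (Runner) has m→o.
A2: add {l, n} — l (Keeper): all of {m, p} already in; n (Runner) has n→m.
A3 = A2; e.g. j (Keeper) can still go to k. Fixed point.
Runner's winning region = {l, m, n, o, p}.

l, m, n, o, p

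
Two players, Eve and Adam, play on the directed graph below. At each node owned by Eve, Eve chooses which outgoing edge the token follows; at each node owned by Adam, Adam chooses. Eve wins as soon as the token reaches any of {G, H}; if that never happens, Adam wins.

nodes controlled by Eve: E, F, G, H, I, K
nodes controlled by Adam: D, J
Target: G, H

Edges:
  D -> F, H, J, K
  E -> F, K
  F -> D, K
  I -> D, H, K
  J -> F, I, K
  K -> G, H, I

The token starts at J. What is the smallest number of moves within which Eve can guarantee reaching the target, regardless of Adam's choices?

A0 = {G, H}
A1: add {I, K} — I (Eve) has I→H; K (Eve) has K→G.
A2: add {E, F} — E (Eve) has E→K; F (Eve) has F→K.
A3: add {J} — J (Adam): all of {F, I, K} already in.
J enters the attractor at level 3, so Eve can force the target in 3 moves from there.

3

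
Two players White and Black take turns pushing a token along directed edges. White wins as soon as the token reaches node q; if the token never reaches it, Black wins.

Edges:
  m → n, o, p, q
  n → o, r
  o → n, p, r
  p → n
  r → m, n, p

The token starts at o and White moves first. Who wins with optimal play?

Black

Track states (vertex, player-to-move).
A0 = {(q,White), (q,Black)}
A1: add {(m,White)}.
A2 = A1; e.g. (m,Black) stays out. (o,White) never enters ⇒ Black avoids the target.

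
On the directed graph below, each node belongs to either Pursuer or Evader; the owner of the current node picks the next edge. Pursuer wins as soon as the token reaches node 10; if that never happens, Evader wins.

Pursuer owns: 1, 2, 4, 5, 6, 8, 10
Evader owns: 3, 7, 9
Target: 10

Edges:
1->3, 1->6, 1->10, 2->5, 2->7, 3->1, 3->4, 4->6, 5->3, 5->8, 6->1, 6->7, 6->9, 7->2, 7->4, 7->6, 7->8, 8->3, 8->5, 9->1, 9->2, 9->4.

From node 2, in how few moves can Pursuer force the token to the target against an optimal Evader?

A0 = {10}
A1: add {1} — 1 (Pursuer) has 1→10.
A2: add {6} — 6 (Pursuer) has 6→1.
A3: add {4} — 4 (Pursuer) has 4→6.
A4: add {3} — 3 (Evader): all of {1, 4} already in.
A5: add {5, 8} — 5 (Pursuer) has 5→3; 8 (Pursuer) has 8→3.
A6: add {2} — 2 (Pursuer) has 2→5.
2 enters the attractor at level 6, so Pursuer can force the target in 6 moves from there.

6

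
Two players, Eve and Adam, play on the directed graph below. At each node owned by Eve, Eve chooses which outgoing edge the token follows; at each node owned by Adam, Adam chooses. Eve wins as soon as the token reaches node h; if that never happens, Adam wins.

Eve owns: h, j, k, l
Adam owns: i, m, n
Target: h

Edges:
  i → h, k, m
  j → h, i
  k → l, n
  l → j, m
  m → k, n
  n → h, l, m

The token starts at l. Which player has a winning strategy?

A0 = {h}
A1: add {j} — j (Eve) has j→h.
A2: add {l} — l (Eve) has l→j.
l ∈ A2, so Eve can force the target.

Eve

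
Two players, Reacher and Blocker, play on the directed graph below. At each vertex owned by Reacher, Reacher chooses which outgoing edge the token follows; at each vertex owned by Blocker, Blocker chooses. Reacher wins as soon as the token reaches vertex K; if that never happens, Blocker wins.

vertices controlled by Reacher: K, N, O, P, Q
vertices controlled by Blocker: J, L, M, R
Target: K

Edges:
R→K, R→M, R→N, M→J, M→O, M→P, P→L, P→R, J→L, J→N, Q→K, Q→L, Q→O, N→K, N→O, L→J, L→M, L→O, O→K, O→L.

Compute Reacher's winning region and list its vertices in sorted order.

A0 = {K}
A1: add {N, O, Q} — N (Reacher) has N→K; O (Reacher) has O→K; Q (Reacher) has Q→K.
A2 = A1; e.g. J (Blocker) can still go to L. Fixed point.
Reacher's winning region = {K, N, O, Q}.

K, N, O, Q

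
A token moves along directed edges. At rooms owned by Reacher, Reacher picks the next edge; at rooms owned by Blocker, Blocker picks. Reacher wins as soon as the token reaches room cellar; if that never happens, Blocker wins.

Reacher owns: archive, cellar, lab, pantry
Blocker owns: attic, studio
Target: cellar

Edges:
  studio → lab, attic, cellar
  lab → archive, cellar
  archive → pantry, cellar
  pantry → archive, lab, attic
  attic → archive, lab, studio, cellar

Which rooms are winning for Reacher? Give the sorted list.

archive, cellar, lab, pantry

A0 = {cellar}
A1: add {archive, lab} — archive (Reacher) has archive→cellar; lab (Reacher) has lab→cellar.
A2: add {pantry} — pantry (Reacher) has pantry→archive.
A3 = A2; e.g. studio (Blocker) can still go to attic. Fixed point.
Reacher's winning region = {archive, cellar, lab, pantry}.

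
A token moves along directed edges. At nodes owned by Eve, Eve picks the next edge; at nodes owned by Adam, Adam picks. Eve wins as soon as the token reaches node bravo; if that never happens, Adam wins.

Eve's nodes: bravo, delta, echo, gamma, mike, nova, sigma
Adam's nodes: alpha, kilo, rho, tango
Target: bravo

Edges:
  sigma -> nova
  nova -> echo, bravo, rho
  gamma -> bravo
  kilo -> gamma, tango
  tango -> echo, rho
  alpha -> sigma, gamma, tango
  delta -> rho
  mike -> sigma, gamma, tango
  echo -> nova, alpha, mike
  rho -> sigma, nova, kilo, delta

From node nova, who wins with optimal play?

A0 = {bravo}
A1: add {gamma, nova} — nova (Eve) has nova→bravo; gamma (Eve) has gamma→bravo.
nova ∈ A1, so Eve can force the target.

Eve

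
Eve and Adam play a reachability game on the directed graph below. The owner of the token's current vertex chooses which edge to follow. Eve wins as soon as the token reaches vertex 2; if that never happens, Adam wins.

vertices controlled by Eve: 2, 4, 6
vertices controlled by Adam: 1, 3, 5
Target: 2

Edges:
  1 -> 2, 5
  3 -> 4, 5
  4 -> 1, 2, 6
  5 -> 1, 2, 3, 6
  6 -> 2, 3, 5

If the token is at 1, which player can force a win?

A0 = {2}
A1: add {4, 6} — 4 (Eve) has 4→2; 6 (Eve) has 6→2.
A2 = A1; e.g. 1 (Adam) can still go to 5. Fixed point.
1 never enters the attractor, so Adam can avoid the target forever.

Adam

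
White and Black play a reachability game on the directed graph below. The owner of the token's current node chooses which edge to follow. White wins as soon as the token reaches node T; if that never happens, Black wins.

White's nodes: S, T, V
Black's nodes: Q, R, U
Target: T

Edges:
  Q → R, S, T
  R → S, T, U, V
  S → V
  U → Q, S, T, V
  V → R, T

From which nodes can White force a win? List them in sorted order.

S, T, V

A0 = {T}
A1: add {V} — V (White) has V→T.
A2: add {S} — S (White) has S→V.
A3 = A2; e.g. Q (Black) can still go to R. Fixed point.
White's winning region = {S, T, V}.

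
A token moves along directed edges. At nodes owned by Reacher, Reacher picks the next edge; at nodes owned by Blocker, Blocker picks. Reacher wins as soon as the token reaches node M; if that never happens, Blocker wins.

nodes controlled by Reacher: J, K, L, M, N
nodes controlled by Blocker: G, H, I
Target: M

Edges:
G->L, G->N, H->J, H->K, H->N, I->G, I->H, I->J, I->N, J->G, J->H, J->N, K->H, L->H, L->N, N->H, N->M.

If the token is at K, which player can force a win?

Blocker

A0 = {M}
A1: add {N} — N (Reacher) has N→M.
A2: add {J, L} — J (Reacher) has J→N; L (Reacher) has L→N.
A3: add {G} — G (Blocker): all of {L, N} already in.
A4 = A3; e.g. H (Blocker) can still go to K. Fixed point.
K never enters the attractor, so Blocker can avoid the target forever.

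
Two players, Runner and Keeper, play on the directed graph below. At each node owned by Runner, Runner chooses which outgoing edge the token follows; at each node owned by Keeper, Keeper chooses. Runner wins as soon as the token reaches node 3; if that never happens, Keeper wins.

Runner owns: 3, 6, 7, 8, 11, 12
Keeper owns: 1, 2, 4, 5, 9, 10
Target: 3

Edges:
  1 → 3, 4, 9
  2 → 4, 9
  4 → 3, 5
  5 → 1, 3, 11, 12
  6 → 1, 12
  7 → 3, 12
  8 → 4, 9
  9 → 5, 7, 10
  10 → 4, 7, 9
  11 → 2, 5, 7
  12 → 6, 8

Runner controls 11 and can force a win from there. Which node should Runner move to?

7

A0 = {3}
A1: add {7} — 7 (Runner) has 7→3.
A2: add {11} — 11 (Runner) has 11→7.
A3 = A2; e.g. 1 (Keeper) can still go to 4. Fixed point.
From 11, successor 7 is in the attractor (rank 1); the other successors 2, 5 are not.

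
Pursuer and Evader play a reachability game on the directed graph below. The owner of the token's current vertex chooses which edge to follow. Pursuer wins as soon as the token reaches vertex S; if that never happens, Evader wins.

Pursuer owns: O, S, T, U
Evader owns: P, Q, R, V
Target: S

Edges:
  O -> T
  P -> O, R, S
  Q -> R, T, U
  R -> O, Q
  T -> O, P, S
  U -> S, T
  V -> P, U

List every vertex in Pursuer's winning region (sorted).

A0 = {S}
A1: add {T, U} — T (Pursuer) has T→S; U (Pursuer) has U→S.
A2: add {O} — O (Pursuer) has O→T.
A3 = A2; e.g. P (Evader) can still go to R. Fixed point.
Pursuer's winning region = {O, S, T, U}.

O, S, T, U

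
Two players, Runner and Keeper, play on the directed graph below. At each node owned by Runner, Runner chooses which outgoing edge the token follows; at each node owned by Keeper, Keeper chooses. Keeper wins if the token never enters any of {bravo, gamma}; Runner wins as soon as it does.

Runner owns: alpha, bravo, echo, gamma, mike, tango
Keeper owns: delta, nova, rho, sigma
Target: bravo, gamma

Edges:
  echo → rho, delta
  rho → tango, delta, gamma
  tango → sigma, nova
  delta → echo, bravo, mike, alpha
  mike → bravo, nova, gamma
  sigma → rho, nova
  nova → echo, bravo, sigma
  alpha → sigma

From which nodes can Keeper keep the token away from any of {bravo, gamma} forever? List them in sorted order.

A0 = {bravo, gamma}
A1: add {mike} — mike (Runner) has mike→bravo.
A2 = A1; e.g. echo (Runner) has no edge into A1. Fixed point.
Runner's attractor = {bravo, gamma, mike}; Keeper avoids the target exactly from the complement.

alpha, delta, echo, nova, rho, sigma, tango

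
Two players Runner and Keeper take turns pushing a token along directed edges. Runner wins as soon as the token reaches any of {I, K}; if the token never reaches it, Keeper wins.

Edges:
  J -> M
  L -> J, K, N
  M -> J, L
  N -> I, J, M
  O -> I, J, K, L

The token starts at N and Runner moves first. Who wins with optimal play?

Runner

Track states (vertex, player-to-move).
A0 = {(I,Runner), (I,Keeper), (K,Runner), (K,Keeper)}
A1: add {(L,Runner), (N,Runner), (O,Runner)}.
(N,Runner) ∈ A1 ⇒ Runner forces the target.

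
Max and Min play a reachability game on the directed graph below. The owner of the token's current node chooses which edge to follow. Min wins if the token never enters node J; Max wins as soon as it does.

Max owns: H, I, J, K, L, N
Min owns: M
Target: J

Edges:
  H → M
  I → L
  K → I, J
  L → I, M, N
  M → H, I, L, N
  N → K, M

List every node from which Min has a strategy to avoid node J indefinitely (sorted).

H, M

A0 = {J}
A1: add {K} — K (Max) has K→J.
A2: add {N} — N (Max) has N→K.
A3: add {L} — L (Max) has L→N.
A4: add {I} — I (Max) has I→L.
A5 = A4; e.g. H (Max) has no edge into A4. Fixed point.
Max's attractor = {I, J, K, L, N}; Min avoids the target exactly from the complement.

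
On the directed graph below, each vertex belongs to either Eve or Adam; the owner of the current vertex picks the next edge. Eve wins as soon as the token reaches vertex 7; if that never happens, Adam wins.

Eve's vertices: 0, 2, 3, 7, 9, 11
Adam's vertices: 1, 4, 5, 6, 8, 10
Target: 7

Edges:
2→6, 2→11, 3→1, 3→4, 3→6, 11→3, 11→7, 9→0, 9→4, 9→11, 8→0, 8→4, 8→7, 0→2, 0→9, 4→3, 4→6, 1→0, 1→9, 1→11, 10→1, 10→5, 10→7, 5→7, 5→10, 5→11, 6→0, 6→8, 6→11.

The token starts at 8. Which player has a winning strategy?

A0 = {7}
A1: add {11} — 11 (Eve) has 11→7.
A2: add {2, 9} — 2 (Eve) has 2→11; 9 (Eve) has 9→11.
A3: add {0} — 0 (Eve) has 0→2.
A4: add {1} — 1 (Adam): all of {0, 9, 11} already in.
A5: add {3} — 3 (Eve) has 3→1.
A6 = A5; e.g. 4 (Adam) can still go to 6. Fixed point.
8 never enters the attractor, so Adam can avoid the target forever.

Adam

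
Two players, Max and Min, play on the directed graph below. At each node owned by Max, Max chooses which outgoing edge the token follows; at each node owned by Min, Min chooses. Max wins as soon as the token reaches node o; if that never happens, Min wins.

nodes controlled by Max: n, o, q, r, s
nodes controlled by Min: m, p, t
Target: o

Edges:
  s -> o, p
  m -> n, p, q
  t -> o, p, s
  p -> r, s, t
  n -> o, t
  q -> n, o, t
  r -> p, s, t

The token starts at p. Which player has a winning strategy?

Min

A0 = {o}
A1: add {n, q, s} — n (Max) has n→o; q (Max) has q→o; s (Max) has s→o.
A2: add {r} — r (Max) has r→s.
A3 = A2; e.g. m (Min) can still go to p. Fixed point.
p never enters the attractor, so Min can avoid the target forever.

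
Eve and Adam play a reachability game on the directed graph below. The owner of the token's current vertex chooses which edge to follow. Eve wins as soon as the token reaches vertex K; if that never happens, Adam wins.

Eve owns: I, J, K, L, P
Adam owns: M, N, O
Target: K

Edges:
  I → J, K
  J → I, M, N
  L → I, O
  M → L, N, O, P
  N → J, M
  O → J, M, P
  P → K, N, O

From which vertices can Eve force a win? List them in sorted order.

A0 = {K}
A1: add {I, P} — I (Eve) has I→K; P (Eve) has P→K.
A2: add {J, L} — J (Eve) has J→I; L (Eve) has L→I.
A3 = A2; e.g. M (Adam) can still go to N. Fixed point.
Eve's winning region = {I, J, K, L, P}.

I, J, K, L, P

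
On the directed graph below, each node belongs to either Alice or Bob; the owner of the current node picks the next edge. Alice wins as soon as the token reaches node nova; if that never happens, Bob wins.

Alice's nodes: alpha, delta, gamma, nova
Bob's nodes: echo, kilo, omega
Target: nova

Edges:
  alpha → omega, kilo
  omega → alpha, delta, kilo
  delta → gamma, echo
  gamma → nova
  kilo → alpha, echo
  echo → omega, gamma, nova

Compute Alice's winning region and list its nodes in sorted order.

A0 = {nova}
A1: add {gamma} — gamma (Alice) has gamma→nova.
A2: add {delta} — delta (Alice) has delta→gamma.
A3 = A2; e.g. alpha (Alice) has no edge into A2. Fixed point.
Alice's winning region = {delta, gamma, nova}.

delta, gamma, nova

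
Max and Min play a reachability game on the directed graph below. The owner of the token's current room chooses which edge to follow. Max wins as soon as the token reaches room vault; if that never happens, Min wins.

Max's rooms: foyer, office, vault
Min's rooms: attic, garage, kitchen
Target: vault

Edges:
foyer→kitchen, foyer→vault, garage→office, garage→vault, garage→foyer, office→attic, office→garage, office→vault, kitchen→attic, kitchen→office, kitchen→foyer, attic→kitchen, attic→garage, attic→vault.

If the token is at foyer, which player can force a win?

Max

A0 = {vault}
A1: add {foyer, office} — office (Max) has office→vault; foyer (Max) has foyer→vault.
foyer ∈ A1, so Max can force the target.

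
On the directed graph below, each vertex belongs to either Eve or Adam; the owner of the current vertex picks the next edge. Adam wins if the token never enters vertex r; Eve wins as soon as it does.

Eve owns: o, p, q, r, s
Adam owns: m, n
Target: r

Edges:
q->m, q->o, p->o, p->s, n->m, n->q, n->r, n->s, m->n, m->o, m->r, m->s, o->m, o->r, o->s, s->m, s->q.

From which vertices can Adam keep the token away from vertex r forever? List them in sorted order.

A0 = {r}
A1: add {o} — o (Eve) has o→r.
A2: add {p, q} — p (Eve) has p→o; q (Eve) has q→o.
A3: add {s} — s (Eve) has s→q.
A4 = A3; e.g. m (Adam) can still go to n. Fixed point.
Eve's attractor = {o, p, q, r, s}; Adam avoids the target exactly from the complement.

m, n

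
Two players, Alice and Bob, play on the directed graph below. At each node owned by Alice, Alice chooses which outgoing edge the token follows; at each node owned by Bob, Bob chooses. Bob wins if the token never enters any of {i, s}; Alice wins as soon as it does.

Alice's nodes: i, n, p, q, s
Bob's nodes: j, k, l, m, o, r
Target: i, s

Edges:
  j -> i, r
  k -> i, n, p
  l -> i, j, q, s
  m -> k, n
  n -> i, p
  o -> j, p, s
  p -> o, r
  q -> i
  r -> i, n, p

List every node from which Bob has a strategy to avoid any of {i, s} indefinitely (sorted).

A0 = {i, s}
A1: add {n, q} — n (Alice) has n→i; q (Alice) has q→i.
A2 = A1; e.g. j (Bob) can still go to r. Fixed point.
Alice's attractor = {i, n, q, s}; Bob avoids the target exactly from the complement.

j, k, l, m, o, p, r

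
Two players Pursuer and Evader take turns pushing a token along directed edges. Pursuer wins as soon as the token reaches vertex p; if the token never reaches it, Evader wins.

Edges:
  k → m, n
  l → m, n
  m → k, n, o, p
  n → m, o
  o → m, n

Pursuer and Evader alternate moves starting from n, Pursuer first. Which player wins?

Evader

Track states (vertex, player-to-move).
A0 = {(p,Pursuer), (p,Evader)}
A1: add {(m,Pursuer)}.
A2 = A1; e.g. (k,Pursuer) stays out. (n,Pursuer) never enters ⇒ Evader avoids the target.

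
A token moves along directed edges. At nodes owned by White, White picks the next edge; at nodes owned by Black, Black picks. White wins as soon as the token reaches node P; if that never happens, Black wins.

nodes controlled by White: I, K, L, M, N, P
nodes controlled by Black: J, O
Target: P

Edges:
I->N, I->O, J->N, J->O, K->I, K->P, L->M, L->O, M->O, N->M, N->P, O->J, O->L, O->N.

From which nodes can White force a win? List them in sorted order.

I, K, N, P

A0 = {P}
A1: add {K, N} — K (White) has K→P; N (White) has N→P.
A2: add {I} — I (White) has I→N.
A3 = A2; e.g. J (Black) can still go to O. Fixed point.
White's winning region = {I, K, N, P}.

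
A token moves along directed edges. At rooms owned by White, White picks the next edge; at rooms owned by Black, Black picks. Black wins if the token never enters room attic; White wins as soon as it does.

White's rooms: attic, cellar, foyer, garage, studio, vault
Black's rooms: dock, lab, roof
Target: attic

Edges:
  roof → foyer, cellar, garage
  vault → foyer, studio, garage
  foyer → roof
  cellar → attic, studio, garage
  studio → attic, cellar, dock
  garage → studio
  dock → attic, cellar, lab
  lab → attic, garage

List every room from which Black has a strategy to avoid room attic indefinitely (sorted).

A0 = {attic}
A1: add {cellar, studio} — cellar (White) has cellar→attic; studio (White) has studio→attic.
A2: add {garage, vault} — vault (White) has vault→studio; garage (White) has garage→studio.
A3: add {lab} — lab (Black): all of {attic, garage} already in.
A4: add {dock} — dock (Black): all of {attic, cellar, lab} already in.
A5 = A4; e.g. roof (Black) can still go to foyer. Fixed point.
White's attractor = {attic, cellar, dock, garage, lab, studio, vault}; Black avoids the target exactly from the complement.

foyer, roof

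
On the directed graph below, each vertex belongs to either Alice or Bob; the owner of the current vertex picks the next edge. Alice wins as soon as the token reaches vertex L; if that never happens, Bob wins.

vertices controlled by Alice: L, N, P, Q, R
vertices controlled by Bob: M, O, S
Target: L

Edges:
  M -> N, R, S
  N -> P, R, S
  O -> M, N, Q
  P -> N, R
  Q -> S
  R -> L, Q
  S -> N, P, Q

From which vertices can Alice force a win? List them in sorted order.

A0 = {L}
A1: add {R} — R (Alice) has R→L.
A2: add {N, P} — N (Alice) has N→R; P (Alice) has P→R.
A3 = A2; e.g. M (Bob) can still go to S. Fixed point.
Alice's winning region = {L, N, P, R}.

L, N, P, R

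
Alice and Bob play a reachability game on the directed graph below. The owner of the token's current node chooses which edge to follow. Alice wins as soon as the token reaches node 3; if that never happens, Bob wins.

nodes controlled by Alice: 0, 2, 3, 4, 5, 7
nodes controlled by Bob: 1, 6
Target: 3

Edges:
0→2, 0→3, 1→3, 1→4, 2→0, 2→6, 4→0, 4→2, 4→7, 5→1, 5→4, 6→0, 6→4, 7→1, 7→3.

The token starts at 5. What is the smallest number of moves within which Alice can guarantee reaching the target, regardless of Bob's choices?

A0 = {3}
A1: add {0, 7} — 0 (Alice) has 0→3; 7 (Alice) has 7→3.
A2: add {2, 4} — 2 (Alice) has 2→0; 4 (Alice) has 4→0.
A3: add {1, 5, 6} — 1 (Bob): all of {3, 4} already in; 5 (Alice) has 5→4; 6 (Bob): all of {0, 4} already in.
A3 = all vertices. Fixed point.
5 enters the attractor at level 3, so Alice can force the target in 3 moves from there.

3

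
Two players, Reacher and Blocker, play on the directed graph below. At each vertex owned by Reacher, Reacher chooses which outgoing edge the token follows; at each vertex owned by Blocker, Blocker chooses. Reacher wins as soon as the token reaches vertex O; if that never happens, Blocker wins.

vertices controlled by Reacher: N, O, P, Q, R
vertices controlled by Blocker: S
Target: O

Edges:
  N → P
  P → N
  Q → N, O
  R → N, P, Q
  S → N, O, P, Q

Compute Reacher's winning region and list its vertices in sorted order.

O, Q, R

A0 = {O}
A1: add {Q} — Q (Reacher) has Q→O.
A2: add {R} — R (Reacher) has R→Q.
A3 = A2; e.g. N (Reacher) has no edge into A2. Fixed point.
Reacher's winning region = {O, Q, R}.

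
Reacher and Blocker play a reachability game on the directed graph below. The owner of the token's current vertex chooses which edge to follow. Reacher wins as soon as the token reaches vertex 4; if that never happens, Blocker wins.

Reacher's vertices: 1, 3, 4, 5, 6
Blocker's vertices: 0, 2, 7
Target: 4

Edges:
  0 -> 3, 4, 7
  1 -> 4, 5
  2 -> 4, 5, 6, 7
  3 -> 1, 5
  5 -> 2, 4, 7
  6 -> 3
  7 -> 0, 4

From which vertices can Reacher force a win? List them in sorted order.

1, 3, 4, 5, 6

A0 = {4}
A1: add {1, 5} — 1 (Reacher) has 1→4; 5 (Reacher) has 5→4.
A2: add {3} — 3 (Reacher) has 3→1.
A3: add {6} — 6 (Reacher) has 6→3.
A4 = A3; e.g. 0 (Blocker) can still go to 7. Fixed point.
Reacher's winning region = {1, 3, 4, 5, 6}.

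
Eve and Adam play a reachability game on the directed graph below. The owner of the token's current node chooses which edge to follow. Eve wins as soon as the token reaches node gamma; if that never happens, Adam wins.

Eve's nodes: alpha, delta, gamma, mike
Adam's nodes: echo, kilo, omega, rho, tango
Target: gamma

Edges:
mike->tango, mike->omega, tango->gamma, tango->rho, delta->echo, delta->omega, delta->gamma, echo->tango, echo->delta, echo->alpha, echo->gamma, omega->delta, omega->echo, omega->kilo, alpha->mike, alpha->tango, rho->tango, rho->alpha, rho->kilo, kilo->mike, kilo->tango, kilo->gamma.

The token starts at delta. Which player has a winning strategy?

A0 = {gamma}
A1: add {delta} — delta (Eve) has delta→gamma.
A2 = A1; e.g. mike (Eve) has no edge into A1. Fixed point.
delta ∈ A1, so Eve can force the target.

Eve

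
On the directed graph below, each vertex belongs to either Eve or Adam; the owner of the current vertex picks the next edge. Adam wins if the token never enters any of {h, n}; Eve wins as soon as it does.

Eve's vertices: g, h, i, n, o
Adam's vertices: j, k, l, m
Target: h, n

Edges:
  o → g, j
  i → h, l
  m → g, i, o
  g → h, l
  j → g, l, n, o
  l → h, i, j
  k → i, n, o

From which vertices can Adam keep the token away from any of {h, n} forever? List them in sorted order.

j, l

A0 = {h, n}
A1: add {g, i} — g (Eve) has g→h; i (Eve) has i→h.
A2: add {o} — o (Eve) has o→g.
A3: add {k, m} — k (Adam): all of {i, n, o} already in; m (Adam): all of {g, i, o} already in.
A4 = A3; e.g. j (Adam) can still go to l. Fixed point.
Eve's attractor = {g, h, i, k, m, n, o}; Adam avoids the target exactly from the complement.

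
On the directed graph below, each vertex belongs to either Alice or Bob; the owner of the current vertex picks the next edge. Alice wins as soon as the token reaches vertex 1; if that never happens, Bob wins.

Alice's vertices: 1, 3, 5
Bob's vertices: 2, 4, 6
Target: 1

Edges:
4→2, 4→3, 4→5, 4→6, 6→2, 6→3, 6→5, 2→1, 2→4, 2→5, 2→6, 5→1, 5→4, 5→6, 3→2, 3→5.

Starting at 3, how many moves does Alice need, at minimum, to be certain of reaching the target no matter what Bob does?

A0 = {1}
A1: add {5} — 5 (Alice) has 5→1.
A2: add {3} — 3 (Alice) has 3→5.
A3 = A2; e.g. 2 (Bob) can still go to 4. Fixed point.
3 enters the attractor at level 2, so Alice can force the target in 2 moves from there.

2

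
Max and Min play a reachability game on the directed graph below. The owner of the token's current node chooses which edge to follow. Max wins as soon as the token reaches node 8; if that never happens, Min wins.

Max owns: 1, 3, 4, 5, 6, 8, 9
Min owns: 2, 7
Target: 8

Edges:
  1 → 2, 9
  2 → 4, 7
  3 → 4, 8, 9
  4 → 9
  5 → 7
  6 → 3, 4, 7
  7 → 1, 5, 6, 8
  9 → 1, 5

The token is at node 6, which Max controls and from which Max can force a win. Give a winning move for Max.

A0 = {8}
A1: add {3} — 3 (Max) has 3→8.
A2: add {6} — 6 (Max) has 6→3.
A3 = A2; e.g. 1 (Max) has no edge into A2. Fixed point.
From 6, successor 3 is in the attractor (rank 1); the other successors 4, 7 are not.

3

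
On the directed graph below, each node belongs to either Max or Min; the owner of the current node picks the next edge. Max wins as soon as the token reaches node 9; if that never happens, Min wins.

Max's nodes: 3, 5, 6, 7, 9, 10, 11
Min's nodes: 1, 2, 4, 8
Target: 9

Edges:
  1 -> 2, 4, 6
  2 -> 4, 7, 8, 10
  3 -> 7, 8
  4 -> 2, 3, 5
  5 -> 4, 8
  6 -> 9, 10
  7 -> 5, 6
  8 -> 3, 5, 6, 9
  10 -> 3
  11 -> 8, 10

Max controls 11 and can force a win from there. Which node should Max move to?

A0 = {9}
A1: add {6} — 6 (Max) has 6→9.
A2: add {7} — 7 (Max) has 7→6.
A3: add {3} — 3 (Max) has 3→7.
A4: add {10} — 10 (Max) has 10→3.
A5: add {11} — 11 (Max) has 11→10.
A6 = A5; e.g. 1 (Min) can still go to 2. Fixed point.
From 11, successor 10 is in the attractor (rank 4); the other successor 8 is not.

10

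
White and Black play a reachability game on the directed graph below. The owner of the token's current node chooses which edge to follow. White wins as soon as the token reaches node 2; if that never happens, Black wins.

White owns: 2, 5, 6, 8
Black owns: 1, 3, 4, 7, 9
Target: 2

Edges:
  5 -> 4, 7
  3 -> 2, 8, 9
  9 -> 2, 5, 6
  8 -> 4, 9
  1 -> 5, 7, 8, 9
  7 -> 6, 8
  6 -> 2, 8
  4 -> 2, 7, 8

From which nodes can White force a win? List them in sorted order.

A0 = {2}
A1: add {6} — 6 (White) has 6→2.
A2 = A1; e.g. 1 (Black) can still go to 5. Fixed point.
White's winning region = {2, 6}.

2, 6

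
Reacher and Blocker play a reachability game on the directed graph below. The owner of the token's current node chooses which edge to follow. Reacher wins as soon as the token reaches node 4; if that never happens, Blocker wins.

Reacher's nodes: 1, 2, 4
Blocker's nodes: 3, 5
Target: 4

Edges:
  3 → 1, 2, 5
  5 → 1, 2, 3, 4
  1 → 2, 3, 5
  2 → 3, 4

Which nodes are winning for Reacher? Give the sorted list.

A0 = {4}
A1: add {2} — 2 (Reacher) has 2→4.
A2: add {1} — 1 (Reacher) has 1→2.
A3 = A2; e.g. 3 (Blocker) can still go to 5. Fixed point.
Reacher's winning region = {1, 2, 4}.

1, 2, 4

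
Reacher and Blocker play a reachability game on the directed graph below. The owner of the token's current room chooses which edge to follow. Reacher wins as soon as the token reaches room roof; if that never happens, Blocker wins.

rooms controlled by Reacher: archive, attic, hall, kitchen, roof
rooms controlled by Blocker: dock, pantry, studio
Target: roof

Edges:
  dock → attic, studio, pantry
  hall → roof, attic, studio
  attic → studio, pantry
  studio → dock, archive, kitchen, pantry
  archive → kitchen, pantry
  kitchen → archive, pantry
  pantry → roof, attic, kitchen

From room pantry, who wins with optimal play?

Blocker

A0 = {roof}
A1: add {hall} — hall (Reacher) has hall→roof.
A2 = A1; e.g. dock (Blocker) can still go to attic. Fixed point.
pantry never enters the attractor, so Blocker can avoid the target forever.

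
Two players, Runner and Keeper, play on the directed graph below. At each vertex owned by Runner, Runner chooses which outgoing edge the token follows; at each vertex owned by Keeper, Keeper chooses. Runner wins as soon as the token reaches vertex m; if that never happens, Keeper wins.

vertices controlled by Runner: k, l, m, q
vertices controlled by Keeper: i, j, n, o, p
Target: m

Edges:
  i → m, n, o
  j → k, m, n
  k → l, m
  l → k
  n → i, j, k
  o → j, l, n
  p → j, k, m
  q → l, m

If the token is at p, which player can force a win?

A0 = {m}
A1: add {k, q} — k (Runner) has k→m; q (Runner) has q→m.
A2: add {l} — l (Runner) has l→k.
A3 = A2; e.g. i (Keeper) can still go to n. Fixed point.
p never enters the attractor, so Keeper can avoid the target forever.

Keeper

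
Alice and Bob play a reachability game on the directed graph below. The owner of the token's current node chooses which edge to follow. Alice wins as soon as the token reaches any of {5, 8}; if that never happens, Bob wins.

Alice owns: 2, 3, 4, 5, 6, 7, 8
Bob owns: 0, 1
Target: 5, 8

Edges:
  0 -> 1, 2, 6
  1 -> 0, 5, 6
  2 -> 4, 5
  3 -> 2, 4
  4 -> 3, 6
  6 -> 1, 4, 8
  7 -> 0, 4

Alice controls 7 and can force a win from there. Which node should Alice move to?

A0 = {5, 8}
A1: add {2, 6} — 2 (Alice) has 2→5; 6 (Alice) has 6→8.
A2: add {3, 4} — 3 (Alice) has 3→2; 4 (Alice) has 4→6.
A3: add {7} — 7 (Alice) has 7→4.
A4 = A3; e.g. 0 (Bob) can still go to 1. Fixed point.
From 7, successor 4 is in the attractor (rank 2); the other successor 0 is not.

4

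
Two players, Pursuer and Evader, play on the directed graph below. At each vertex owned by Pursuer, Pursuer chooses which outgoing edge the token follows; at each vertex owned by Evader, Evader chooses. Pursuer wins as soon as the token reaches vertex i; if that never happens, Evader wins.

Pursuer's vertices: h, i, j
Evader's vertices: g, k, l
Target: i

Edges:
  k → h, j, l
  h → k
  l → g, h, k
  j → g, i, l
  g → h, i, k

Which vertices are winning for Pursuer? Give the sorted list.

A0 = {i}
A1: add {j} — j (Pursuer) has j→i.
A2 = A1; e.g. g (Evader) can still go to h. Fixed point.
Pursuer's winning region = {i, j}.

i, j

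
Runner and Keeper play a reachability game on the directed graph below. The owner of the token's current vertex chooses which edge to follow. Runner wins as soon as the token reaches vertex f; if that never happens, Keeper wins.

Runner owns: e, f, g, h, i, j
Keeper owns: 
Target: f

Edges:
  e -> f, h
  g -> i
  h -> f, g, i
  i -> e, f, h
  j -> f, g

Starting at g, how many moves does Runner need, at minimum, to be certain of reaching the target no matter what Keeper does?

2

A0 = {f}
A1: add {e, h, i, j} — e (Runner) has e→f; h (Runner) has h→f; i (Runner) has i→f; j (Runner) has j→f.
A2: add {g} — g (Runner) has g→i.
A2 = all vertices. Fixed point.
g enters the attractor at level 2, so Runner can force the target in 2 moves from there.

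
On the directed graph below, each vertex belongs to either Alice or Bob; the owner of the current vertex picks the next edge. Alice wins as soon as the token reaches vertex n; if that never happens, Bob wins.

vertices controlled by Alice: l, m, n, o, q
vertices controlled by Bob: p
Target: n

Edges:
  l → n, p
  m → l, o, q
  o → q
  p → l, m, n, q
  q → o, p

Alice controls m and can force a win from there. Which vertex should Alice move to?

A0 = {n}
A1: add {l} — l (Alice) has l→n.
A2: add {m} — m (Alice) has m→l.
A3 = A2; e.g. o (Alice) has no edge into A2. Fixed point.
From m, successor l is in the attractor (rank 1); the other successors o, q are not.

l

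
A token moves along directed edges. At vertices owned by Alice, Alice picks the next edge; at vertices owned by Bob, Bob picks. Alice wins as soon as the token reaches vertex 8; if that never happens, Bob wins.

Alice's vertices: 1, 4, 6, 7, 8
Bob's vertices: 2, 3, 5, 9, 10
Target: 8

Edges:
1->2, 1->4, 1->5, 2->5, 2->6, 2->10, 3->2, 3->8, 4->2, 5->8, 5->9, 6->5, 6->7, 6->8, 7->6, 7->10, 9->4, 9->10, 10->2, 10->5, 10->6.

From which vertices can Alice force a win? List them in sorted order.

A0 = {8}
A1: add {6} — 6 (Alice) has 6→8.
A2: add {7} — 7 (Alice) has 7→6.
A3 = A2; e.g. 1 (Alice) has no edge into A2. Fixed point.
Alice's winning region = {6, 7, 8}.

6, 7, 8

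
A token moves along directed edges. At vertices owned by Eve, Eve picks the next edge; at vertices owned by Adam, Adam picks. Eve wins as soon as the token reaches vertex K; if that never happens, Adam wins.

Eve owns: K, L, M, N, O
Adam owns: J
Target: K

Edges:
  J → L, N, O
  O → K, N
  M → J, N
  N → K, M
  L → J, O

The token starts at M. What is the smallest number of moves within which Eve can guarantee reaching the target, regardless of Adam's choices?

A0 = {K}
A1: add {N, O} — N (Eve) has N→K; O (Eve) has O→K.
A2: add {L, M} — L (Eve) has L→O; M (Eve) has M→N.
M enters the attractor at level 2, so Eve can force the target in 2 moves from there.

2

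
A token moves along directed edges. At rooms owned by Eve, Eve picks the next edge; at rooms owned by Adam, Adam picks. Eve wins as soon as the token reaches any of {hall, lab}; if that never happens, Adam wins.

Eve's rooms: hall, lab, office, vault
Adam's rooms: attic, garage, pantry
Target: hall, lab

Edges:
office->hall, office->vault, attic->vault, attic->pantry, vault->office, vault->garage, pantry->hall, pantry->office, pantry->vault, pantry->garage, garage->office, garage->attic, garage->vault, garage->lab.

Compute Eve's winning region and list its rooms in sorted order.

A0 = {hall, lab}
A1: add {office} — office (Eve) has office→hall.
A2: add {vault} — vault (Eve) has vault→office.
A3 = A2; e.g. attic (Adam) can still go to pantry. Fixed point.
Eve's winning region = {hall, lab, office, vault}.

hall, lab, office, vault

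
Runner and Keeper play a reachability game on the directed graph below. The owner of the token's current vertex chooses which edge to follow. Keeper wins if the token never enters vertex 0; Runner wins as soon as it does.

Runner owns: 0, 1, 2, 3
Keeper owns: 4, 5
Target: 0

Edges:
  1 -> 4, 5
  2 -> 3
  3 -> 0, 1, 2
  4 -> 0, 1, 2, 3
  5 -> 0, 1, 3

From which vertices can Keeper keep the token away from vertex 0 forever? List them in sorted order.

1, 4, 5

A0 = {0}
A1: add {3} — 3 (Runner) has 3→0.
A2: add {2} — 2 (Runner) has 2→3.
A3 = A2; e.g. 1 (Runner) has no edge into A2. Fixed point.
Runner's attractor = {0, 2, 3}; Keeper avoids the target exactly from the complement.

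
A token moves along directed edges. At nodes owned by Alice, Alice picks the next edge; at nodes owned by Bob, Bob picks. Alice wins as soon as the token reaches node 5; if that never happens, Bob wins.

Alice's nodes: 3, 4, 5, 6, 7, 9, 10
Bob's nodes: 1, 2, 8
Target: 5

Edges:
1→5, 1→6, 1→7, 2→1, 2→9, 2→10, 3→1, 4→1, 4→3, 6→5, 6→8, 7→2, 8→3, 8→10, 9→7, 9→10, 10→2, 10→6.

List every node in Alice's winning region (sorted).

5, 6, 9, 10

A0 = {5}
A1: add {6} — 6 (Alice) has 6→5.
A2: add {10} — 10 (Alice) has 10→6.
A3: add {9} — 9 (Alice) has 9→10.
A4 = A3; e.g. 1 (Bob) can still go to 7. Fixed point.
Alice's winning region = {5, 6, 9, 10}.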